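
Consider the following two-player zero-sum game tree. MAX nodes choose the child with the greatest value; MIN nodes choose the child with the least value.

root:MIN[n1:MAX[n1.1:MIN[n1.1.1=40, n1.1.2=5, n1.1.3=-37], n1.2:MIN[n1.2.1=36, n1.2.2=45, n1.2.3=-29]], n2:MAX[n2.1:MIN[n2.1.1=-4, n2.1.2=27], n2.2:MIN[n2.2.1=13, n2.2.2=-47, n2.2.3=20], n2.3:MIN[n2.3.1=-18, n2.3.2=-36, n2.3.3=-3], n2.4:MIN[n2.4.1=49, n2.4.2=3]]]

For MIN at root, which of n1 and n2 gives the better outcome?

n1

n1.1 (MIN): min(40, 5, -37) = -37
n1.2 (MIN): min(36, 45, -29) = -29
n1 (MAX): max(-37, -29) = -29
n2.1 (MIN): min(-4, 27) = -4
n2.2 (MIN): min(13, -47, 20) = -47
n2.3 (MIN): min(-18, -36, -3) = -36
n2.4 (MIN): min(49, 3) = 3
n2 (MAX): max(-4, -47, -36, 3) = 3
MIN prefers the lower value; n1=-29, n2=3. n1 is better since -29 < 3.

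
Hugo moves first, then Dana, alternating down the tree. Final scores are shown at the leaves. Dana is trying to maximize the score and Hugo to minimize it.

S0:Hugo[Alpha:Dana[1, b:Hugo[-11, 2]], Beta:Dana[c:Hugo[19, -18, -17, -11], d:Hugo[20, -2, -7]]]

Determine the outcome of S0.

b (Hugo): min(-11, 2) = -11
Alpha (Dana): max(1, -11) = 1
c (Hugo): min(19, -18, -17, -11) = -18
d (Hugo): min(20, -2, -7) = -7
Beta (Dana): max(-18, -7) = -7
S0 (Hugo): min(1, -7) = -7

-7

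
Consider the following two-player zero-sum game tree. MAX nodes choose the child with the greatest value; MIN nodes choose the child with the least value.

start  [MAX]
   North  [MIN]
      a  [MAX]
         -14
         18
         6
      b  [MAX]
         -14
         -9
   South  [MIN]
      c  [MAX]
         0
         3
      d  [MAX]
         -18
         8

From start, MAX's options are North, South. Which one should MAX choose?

South

a (MAX): max(-14, 18, 6) = 18
b (MAX): max(-14, -9) = -9
North (MIN): min(18, -9) = -9
c (MAX): max(0, 3) = 3
d (MAX): max(-18, 8) = 8
South (MIN): min(3, 8) = 3
start (MAX): max(-9, 3) = 3
MAX at start wants the highest of {North=-9, South=3}, so chooses South.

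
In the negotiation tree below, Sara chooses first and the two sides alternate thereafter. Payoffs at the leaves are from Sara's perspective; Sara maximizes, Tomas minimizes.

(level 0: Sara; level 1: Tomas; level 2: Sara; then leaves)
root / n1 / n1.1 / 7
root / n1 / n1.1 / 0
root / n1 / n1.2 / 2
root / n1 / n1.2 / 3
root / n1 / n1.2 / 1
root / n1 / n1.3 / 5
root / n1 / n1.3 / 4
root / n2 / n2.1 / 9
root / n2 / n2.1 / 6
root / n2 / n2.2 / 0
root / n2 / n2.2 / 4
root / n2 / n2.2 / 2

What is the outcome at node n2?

4

n2.1 (Sara): max(9, 6) = 9
n2.2 (Sara): max(0, 4, 2) = 4
n2 (Tomas): min(9, 4) = 4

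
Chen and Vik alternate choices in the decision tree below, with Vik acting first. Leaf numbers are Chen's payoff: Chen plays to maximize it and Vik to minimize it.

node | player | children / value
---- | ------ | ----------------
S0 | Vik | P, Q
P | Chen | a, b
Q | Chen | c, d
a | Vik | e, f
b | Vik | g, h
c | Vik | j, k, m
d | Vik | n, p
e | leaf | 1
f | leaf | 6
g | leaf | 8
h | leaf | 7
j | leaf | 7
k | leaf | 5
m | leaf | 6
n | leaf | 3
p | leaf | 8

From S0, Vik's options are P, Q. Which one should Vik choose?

Q

a (Vik): min(1, 6) = 1
b (Vik): min(8, 7) = 7
P (Chen): max(1, 7) = 7
c (Vik): min(7, 5, 6) = 5
d (Vik): min(3, 8) = 3
Q (Chen): max(5, 3) = 5
S0 (Vik): min(7, 5) = 5
Vik at S0 wants the lowest of {P=7, Q=5}, so chooses Q.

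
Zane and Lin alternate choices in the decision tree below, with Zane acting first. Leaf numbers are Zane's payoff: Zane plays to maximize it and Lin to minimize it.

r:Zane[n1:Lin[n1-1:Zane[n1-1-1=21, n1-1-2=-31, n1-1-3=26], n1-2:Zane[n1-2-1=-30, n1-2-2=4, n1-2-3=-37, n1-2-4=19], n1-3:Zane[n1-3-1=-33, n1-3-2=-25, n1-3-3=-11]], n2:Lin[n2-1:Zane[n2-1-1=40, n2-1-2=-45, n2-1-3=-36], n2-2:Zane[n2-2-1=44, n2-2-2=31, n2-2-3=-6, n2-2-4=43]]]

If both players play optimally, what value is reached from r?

n1-1 (Zane): max(21, -31, 26) = 26
n1-2 (Zane): max(-30, 4, -37, 19) = 19
n1-3 (Zane): max(-33, -25, -11) = -11
n1 (Lin): min(26, 19, -11) = -11
n2-1 (Zane): max(40, -45, -36) = 40
n2-2 (Zane): max(44, 31, -6, 43) = 44
n2 (Lin): min(40, 44) = 40
r (Zane): max(-11, 40) = 40

40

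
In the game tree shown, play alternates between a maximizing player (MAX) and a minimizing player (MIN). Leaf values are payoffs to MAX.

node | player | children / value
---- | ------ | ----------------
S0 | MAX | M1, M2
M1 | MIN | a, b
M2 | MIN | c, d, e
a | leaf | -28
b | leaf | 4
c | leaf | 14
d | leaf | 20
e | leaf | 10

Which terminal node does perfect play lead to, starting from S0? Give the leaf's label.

e

M1 (MIN): min(-28, 4) = -28
M2 (MIN): min(14, 20, 10) = 10
S0 (MAX): max(-28, 10) = 10
At S0, MAX picks M2 (highest: 10).
At M2, MIN picks e (lowest: 10).
Terminal value 10.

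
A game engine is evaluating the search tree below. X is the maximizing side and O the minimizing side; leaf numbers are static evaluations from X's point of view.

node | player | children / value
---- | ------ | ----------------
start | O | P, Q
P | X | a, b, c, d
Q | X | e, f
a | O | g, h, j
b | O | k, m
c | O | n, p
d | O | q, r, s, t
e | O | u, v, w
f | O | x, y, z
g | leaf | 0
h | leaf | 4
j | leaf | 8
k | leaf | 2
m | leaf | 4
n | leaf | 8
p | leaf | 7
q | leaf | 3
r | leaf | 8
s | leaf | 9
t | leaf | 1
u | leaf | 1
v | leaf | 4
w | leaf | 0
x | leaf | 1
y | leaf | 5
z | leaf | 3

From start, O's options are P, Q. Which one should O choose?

a (O): min(0, 4, 8) = 0
b (O): min(2, 4) = 2
c (O): min(8, 7) = 7
d (O): min(3, 8, 9, 1) = 1
P (X): max(0, 2, 7, 1) = 7
e (O): min(1, 4, 0) = 0
f (O): min(1, 5, 3) = 1
Q (X): max(0, 1) = 1
start (O): min(7, 1) = 1
O at start wants the lowest of {P=7, Q=1}, so chooses Q.

Q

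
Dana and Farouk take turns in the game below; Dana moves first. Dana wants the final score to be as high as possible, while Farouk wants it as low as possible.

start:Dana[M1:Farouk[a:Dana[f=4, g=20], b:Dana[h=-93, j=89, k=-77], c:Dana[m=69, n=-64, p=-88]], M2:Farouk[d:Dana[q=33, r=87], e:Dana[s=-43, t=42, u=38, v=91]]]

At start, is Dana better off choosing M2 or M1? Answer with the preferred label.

d (Dana): max(33, 87) = 87
e (Dana): max(-43, 42, 38, 91) = 91
M2 (Farouk): min(87, 91) = 87
a (Dana): max(4, 20) = 20
b (Dana): max(-93, 89, -77) = 89
c (Dana): max(69, -64, -88) = 69
M1 (Farouk): min(20, 89, 69) = 20
Dana prefers the higher value; M2=87, M1=20. M2 is better since 87 > 20.

M2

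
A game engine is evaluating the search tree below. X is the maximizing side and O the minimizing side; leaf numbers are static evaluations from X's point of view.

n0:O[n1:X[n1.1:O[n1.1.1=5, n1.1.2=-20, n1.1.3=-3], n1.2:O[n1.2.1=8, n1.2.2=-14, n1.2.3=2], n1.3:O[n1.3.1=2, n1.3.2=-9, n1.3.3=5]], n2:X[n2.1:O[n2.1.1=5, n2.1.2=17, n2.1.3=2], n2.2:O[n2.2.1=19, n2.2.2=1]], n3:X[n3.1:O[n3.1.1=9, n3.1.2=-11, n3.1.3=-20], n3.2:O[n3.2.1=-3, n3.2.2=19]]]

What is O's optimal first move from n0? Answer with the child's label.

n1.1 (O): min(5, -20, -3) = -20
n1.2 (O): min(8, -14, 2) = -14
n1.3 (O): min(2, -9, 5) = -9
n1 (X): max(-20, -14, -9) = -9
n2.1 (O): min(5, 17, 2) = 2
n2.2 (O): min(19, 1) = 1
n2 (X): max(2, 1) = 2
n3.1 (O): min(9, -11, -20) = -20
n3.2 (O): min(-3, 19) = -3
n3 (X): max(-20, -3) = -3
n0 (O): min(-9, 2, -3) = -9
O at n0 wants the lowest of {n1=-9, n2=2, n3=-3}, so chooses n1.

n1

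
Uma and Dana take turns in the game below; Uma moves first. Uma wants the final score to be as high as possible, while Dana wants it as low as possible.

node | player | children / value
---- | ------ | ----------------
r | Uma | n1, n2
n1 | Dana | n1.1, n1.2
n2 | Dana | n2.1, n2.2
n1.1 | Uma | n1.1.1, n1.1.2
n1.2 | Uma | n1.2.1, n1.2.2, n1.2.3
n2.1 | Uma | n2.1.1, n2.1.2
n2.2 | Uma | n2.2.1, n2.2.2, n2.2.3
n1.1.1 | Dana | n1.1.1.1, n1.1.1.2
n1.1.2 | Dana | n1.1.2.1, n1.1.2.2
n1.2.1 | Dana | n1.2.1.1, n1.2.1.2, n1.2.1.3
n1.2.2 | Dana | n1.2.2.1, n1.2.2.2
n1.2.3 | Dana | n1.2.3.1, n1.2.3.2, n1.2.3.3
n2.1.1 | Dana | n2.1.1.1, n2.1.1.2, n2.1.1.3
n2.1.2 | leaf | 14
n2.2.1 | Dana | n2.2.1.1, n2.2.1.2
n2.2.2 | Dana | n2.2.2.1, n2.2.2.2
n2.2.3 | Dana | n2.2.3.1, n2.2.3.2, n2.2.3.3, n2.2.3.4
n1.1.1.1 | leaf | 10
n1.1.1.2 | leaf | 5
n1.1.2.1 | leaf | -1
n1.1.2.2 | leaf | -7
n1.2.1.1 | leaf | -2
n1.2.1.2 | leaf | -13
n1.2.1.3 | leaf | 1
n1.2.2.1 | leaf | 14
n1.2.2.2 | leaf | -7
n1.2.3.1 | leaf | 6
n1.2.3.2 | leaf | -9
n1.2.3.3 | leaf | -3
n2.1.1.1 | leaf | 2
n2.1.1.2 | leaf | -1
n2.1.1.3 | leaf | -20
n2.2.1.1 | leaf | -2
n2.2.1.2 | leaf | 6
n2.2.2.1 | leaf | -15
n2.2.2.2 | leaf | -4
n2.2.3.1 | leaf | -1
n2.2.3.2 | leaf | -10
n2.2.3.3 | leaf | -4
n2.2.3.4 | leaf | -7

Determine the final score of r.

-2

n1.1.1 (Dana): min(10, 5) = 5
n1.1.2 (Dana): min(-1, -7) = -7
n1.1 (Uma): max(5, -7) = 5
n1.2.1 (Dana): min(-2, -13, 1) = -13
n1.2.2 (Dana): min(14, -7) = -7
n1.2.3 (Dana): min(6, -9, -3) = -9
n1.2 (Uma): max(-13, -7, -9) = -7
n1 (Dana): min(5, -7) = -7
n2.1.1 (Dana): min(2, -1, -20) = -20
n2.1 (Uma): max(-20, 14) = 14
n2.2.1 (Dana): min(-2, 6) = -2
n2.2.2 (Dana): min(-15, -4) = -15
n2.2.3 (Dana): min(-1, -10, -4, -7) = -10
n2.2 (Uma): max(-2, -15, -10) = -2
n2 (Dana): min(14, -2) = -2
r (Uma): max(-7, -2) = -2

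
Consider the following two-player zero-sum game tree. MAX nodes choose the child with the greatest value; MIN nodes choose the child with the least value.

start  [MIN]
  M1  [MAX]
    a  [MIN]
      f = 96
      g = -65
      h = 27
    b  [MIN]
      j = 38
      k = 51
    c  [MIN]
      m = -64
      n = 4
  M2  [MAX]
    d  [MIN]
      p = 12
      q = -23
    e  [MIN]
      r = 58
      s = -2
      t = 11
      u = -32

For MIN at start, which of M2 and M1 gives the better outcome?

d (MIN): min(12, -23) = -23
e (MIN): min(58, -2, 11, -32) = -32
M2 (MAX): max(-23, -32) = -23
a (MIN): min(96, -65, 27) = -65
b (MIN): min(38, 51) = 38
c (MIN): min(-64, 4) = -64
M1 (MAX): max(-65, 38, -64) = 38
MIN prefers the lower value; M2=-23, M1=38. M2 is better since -23 < 38.

M2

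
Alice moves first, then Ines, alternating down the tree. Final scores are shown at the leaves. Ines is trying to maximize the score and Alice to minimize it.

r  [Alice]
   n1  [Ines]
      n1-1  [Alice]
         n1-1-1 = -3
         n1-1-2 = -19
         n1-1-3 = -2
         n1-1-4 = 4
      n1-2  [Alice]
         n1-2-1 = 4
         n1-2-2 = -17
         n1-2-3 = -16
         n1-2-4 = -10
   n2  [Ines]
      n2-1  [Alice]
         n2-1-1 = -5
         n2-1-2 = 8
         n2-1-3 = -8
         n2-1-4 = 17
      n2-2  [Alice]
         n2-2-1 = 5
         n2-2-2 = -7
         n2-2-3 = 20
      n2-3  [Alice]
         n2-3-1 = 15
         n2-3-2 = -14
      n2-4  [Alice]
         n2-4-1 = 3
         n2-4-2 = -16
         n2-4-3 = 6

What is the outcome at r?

n1-1 (Alice): min(-3, -19, -2, 4) = -19
n1-2 (Alice): min(4, -17, -16, -10) = -17
n1 (Ines): max(-19, -17) = -17
n2-1 (Alice): min(-5, 8, -8, 17) = -8
n2-2 (Alice): min(5, -7, 20) = -7
n2-3 (Alice): min(15, -14) = -14
n2-4 (Alice): min(3, -16, 6) = -16
n2 (Ines): max(-8, -7, -14, -16) = -7
r (Alice): min(-17, -7) = -17

-17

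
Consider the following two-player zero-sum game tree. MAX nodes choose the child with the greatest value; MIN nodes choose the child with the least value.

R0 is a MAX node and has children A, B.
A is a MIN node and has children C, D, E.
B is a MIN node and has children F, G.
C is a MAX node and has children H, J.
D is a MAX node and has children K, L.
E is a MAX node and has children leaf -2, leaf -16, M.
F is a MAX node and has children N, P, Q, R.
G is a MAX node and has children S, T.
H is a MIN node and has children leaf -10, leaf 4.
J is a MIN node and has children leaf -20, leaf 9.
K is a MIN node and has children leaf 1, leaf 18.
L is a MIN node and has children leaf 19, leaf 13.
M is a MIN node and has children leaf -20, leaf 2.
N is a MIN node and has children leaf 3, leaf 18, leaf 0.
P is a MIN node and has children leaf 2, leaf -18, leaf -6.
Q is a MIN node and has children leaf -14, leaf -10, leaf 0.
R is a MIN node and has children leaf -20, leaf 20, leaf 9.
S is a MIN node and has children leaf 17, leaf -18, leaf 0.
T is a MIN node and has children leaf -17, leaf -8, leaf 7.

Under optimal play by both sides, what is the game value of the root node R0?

H (MIN): min(-10, 4) = -10
J (MIN): min(-20, 9) = -20
C (MAX): max(-10, -20) = -10
K (MIN): min(1, 18) = 1
L (MIN): min(19, 13) = 13
D (MAX): max(1, 13) = 13
M (MIN): min(-20, 2) = -20
E (MAX): max(-2, -16, -20) = -2
A (MIN): min(-10, 13, -2) = -10
N (MIN): min(3, 18, 0) = 0
P (MIN): min(2, -18, -6) = -18
Q (MIN): min(-14, -10, 0) = -14
R (MIN): min(-20, 20, 9) = -20
F (MAX): max(0, -18, -14, -20) = 0
S (MIN): min(17, -18, 0) = -18
T (MIN): min(-17, -8, 7) = -17
G (MAX): max(-18, -17) = -17
B (MIN): min(0, -17) = -17
R0 (MAX): max(-10, -17) = -10

-10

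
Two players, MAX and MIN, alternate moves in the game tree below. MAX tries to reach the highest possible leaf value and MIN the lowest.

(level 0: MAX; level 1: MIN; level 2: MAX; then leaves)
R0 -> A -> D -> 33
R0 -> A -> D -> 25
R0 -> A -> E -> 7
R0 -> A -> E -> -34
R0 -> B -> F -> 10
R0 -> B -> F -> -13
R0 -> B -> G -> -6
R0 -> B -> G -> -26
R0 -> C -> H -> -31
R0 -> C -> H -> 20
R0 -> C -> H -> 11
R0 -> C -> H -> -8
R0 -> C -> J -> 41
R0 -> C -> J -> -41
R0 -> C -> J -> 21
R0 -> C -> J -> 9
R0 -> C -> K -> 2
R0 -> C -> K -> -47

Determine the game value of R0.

D (MAX): max(33, 25) = 33
E (MAX): max(7, -34) = 7
A (MIN): min(33, 7) = 7
F (MAX): max(10, -13) = 10
G (MAX): max(-6, -26) = -6
B (MIN): min(10, -6) = -6
H (MAX): max(-31, 20, 11, -8) = 20
J (MAX): max(41, -41, 21, 9) = 41
K (MAX): max(2, -47) = 2
C (MIN): min(20, 41, 2) = 2
R0 (MAX): max(7, -6, 2) = 7

7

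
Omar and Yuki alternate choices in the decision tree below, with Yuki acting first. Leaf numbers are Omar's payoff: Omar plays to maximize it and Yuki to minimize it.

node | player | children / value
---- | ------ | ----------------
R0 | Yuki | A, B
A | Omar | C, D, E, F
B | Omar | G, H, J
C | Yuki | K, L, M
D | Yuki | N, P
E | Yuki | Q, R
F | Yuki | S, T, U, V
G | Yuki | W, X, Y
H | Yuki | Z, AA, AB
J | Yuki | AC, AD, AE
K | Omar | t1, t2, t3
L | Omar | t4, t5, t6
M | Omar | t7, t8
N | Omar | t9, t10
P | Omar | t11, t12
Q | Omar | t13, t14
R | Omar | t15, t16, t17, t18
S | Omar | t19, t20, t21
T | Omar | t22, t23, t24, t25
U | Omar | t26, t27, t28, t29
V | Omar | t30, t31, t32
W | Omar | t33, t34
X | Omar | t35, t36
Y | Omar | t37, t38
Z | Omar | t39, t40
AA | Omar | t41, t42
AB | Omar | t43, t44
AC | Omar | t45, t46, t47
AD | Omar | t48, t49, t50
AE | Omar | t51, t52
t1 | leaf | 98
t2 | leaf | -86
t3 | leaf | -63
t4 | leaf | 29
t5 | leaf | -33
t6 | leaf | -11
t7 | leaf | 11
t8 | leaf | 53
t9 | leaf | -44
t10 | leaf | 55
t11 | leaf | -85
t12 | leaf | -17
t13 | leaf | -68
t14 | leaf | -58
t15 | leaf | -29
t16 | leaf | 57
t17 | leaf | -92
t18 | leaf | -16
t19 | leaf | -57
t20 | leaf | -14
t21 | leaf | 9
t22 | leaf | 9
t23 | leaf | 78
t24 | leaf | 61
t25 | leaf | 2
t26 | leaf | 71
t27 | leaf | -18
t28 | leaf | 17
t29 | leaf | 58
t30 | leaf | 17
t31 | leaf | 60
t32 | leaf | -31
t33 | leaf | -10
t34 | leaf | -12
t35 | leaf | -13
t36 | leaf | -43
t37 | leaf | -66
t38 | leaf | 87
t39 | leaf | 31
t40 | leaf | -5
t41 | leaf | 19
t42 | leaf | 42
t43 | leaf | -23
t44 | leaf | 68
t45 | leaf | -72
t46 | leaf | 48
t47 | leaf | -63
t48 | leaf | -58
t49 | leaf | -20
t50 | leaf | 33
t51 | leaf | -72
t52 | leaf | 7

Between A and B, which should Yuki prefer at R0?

A

K (Omar): max(98, -86, -63) = 98
L (Omar): max(29, -33, -11) = 29
M (Omar): max(11, 53) = 53
C (Yuki): min(98, 29, 53) = 29
N (Omar): max(-44, 55) = 55
P (Omar): max(-85, -17) = -17
D (Yuki): min(55, -17) = -17
Q (Omar): max(-68, -58) = -58
R (Omar): max(-29, 57, -92, -16) = 57
E (Yuki): min(-58, 57) = -58
S (Omar): max(-57, -14, 9) = 9
T (Omar): max(9, 78, 61, 2) = 78
U (Omar): max(71, -18, 17, 58) = 71
V (Omar): max(17, 60, -31) = 60
F (Yuki): min(9, 78, 71, 60) = 9
A (Omar): max(29, -17, -58, 9) = 29
W (Omar): max(-10, -12) = -10
X (Omar): max(-13, -43) = -13
Y (Omar): max(-66, 87) = 87
G (Yuki): min(-10, -13, 87) = -13
Z (Omar): max(31, -5) = 31
AA (Omar): max(19, 42) = 42
AB (Omar): max(-23, 68) = 68
H (Yuki): min(31, 42, 68) = 31
AC (Omar): max(-72, 48, -63) = 48
AD (Omar): max(-58, -20, 33) = 33
AE (Omar): max(-72, 7) = 7
J (Yuki): min(48, 33, 7) = 7
B (Omar): max(-13, 31, 7) = 31
Yuki prefers the lower value; A=29, B=31. A is better since 29 < 31.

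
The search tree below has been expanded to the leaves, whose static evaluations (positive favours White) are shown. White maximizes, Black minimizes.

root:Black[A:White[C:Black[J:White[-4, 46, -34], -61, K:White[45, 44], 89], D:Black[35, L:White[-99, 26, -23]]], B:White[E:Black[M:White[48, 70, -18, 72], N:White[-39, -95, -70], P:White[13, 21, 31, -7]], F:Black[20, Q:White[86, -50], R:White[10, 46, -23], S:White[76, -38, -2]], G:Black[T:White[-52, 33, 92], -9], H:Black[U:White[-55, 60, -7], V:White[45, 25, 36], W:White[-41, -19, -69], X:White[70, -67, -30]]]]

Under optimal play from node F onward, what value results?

20

Q (White): max(86, -50) = 86
R (White): max(10, 46, -23) = 46
S (White): max(76, -38, -2) = 76
F (Black): min(20, 86, 46, 76) = 20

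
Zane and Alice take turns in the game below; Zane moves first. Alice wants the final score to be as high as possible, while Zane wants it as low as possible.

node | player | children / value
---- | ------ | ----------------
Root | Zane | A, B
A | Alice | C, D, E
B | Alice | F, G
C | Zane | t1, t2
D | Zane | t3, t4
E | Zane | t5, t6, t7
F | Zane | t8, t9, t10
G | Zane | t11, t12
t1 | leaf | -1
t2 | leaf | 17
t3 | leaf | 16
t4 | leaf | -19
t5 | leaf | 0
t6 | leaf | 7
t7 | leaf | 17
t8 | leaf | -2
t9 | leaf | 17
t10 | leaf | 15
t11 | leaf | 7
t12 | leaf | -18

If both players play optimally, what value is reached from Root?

C (Zane): min(-1, 17) = -1
D (Zane): min(16, -19) = -19
E (Zane): min(0, 7, 17) = 0
A (Alice): max(-1, -19, 0) = 0
F (Zane): min(-2, 17, 15) = -2
G (Zane): min(7, -18) = -18
B (Alice): max(-2, -18) = -2
Root (Zane): min(0, -2) = -2

-2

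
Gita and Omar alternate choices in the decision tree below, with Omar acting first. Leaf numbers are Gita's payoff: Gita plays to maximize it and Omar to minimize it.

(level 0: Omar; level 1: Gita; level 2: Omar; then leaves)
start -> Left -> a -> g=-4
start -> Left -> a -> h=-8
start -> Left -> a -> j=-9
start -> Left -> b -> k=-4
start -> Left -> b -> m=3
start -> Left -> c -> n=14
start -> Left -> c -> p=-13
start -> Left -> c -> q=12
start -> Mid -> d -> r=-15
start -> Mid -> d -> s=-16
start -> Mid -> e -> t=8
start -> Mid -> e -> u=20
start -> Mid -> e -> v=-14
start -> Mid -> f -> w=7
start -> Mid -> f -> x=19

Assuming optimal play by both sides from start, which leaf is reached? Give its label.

k

a (Omar): min(-4, -8, -9) = -9
b (Omar): min(-4, 3) = -4
c (Omar): min(14, -13, 12) = -13
Left (Gita): max(-9, -4, -13) = -4
d (Omar): min(-15, -16) = -16
e (Omar): min(8, 20, -14) = -14
f (Omar): min(7, 19) = 7
Mid (Gita): max(-16, -14, 7) = 7
start (Omar): min(-4, 7) = -4
At start, Omar picks Left (lowest: -4).
At Left, Gita picks b (highest: -4).
At b, Omar picks k (lowest: -4).
Terminal value -4.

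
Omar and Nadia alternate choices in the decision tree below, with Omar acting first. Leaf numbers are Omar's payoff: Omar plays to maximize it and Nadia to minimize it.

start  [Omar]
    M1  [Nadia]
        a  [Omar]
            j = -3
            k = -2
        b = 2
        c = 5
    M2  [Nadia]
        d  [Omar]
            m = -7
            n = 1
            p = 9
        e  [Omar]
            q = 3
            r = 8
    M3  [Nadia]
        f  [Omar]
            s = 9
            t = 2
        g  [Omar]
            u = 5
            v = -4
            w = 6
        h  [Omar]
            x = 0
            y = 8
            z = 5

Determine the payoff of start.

8

a (Omar): max(-3, -2) = -2
M1 (Nadia): min(-2, 2, 5) = -2
d (Omar): max(-7, 1, 9) = 9
e (Omar): max(3, 8) = 8
M2 (Nadia): min(9, 8) = 8
f (Omar): max(9, 2) = 9
g (Omar): max(5, -4, 6) = 6
h (Omar): max(0, 8, 5) = 8
M3 (Nadia): min(9, 6, 8) = 6
start (Omar): max(-2, 8, 6) = 8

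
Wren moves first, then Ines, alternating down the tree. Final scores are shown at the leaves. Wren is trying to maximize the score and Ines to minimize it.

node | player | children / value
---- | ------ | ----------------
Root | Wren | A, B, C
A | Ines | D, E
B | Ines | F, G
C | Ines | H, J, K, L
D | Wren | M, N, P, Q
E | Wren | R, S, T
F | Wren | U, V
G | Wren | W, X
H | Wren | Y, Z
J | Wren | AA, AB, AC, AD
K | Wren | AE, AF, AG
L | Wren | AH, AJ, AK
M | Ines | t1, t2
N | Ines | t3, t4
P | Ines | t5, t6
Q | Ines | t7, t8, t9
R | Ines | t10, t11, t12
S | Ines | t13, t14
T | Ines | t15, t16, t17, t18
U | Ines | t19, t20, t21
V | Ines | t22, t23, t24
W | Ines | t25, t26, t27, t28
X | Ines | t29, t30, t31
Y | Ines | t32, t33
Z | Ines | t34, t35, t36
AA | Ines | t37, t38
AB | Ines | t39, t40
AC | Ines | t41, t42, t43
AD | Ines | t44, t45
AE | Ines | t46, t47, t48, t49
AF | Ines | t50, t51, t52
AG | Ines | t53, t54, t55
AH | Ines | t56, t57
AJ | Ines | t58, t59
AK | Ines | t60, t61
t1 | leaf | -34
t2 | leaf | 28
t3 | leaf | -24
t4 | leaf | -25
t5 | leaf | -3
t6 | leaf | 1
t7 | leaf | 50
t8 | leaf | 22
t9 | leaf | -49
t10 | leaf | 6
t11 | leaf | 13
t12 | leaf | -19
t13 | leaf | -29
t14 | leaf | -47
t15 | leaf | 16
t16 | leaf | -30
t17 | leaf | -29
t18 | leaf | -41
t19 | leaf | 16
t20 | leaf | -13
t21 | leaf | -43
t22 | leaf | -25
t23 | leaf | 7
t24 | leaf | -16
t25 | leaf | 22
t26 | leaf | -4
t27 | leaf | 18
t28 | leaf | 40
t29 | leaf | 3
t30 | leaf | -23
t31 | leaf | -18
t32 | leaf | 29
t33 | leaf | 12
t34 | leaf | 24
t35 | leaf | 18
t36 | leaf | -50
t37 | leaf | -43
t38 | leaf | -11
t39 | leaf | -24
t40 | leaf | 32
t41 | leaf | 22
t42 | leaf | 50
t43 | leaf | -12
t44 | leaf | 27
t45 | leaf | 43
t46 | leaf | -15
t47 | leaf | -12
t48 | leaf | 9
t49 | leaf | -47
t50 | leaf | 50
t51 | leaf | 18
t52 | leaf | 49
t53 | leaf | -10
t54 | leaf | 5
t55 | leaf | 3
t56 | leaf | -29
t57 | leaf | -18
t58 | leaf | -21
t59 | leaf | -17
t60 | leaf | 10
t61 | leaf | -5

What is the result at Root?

-5

M (Ines): min(-34, 28) = -34
N (Ines): min(-24, -25) = -25
P (Ines): min(-3, 1) = -3
Q (Ines): min(50, 22, -49) = -49
D (Wren): max(-34, -25, -3, -49) = -3
R (Ines): min(6, 13, -19) = -19
S (Ines): min(-29, -47) = -47
T (Ines): min(16, -30, -29, -41) = -41
E (Wren): max(-19, -47, -41) = -19
A (Ines): min(-3, -19) = -19
U (Ines): min(16, -13, -43) = -43
V (Ines): min(-25, 7, -16) = -25
F (Wren): max(-43, -25) = -25
W (Ines): min(22, -4, 18, 40) = -4
X (Ines): min(3, -23, -18) = -23
G (Wren): max(-4, -23) = -4
B (Ines): min(-25, -4) = -25
Y (Ines): min(29, 12) = 12
Z (Ines): min(24, 18, -50) = -50
H (Wren): max(12, -50) = 12
AA (Ines): min(-43, -11) = -43
AB (Ines): min(-24, 32) = -24
AC (Ines): min(22, 50, -12) = -12
AD (Ines): min(27, 43) = 27
J (Wren): max(-43, -24, -12, 27) = 27
AE (Ines): min(-15, -12, 9, -47) = -47
AF (Ines): min(50, 18, 49) = 18
AG (Ines): min(-10, 5, 3) = -10
K (Wren): max(-47, 18, -10) = 18
AH (Ines): min(-29, -18) = -29
AJ (Ines): min(-21, -17) = -21
AK (Ines): min(10, -5) = -5
L (Wren): max(-29, -21, -5) = -5
C (Ines): min(12, 27, 18, -5) = -5
Root (Wren): max(-19, -25, -5) = -5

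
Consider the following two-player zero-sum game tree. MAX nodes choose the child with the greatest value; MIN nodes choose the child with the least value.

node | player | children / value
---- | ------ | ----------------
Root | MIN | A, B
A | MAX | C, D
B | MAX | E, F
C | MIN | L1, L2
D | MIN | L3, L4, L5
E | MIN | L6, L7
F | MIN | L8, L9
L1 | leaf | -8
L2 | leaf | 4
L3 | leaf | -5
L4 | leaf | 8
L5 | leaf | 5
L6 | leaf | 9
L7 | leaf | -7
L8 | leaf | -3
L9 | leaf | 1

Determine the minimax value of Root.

C (MIN): min(-8, 4) = -8
D (MIN): min(-5, 8, 5) = -5
A (MAX): max(-8, -5) = -5
E (MIN): min(9, -7) = -7
F (MIN): min(-3, 1) = -3
B (MAX): max(-7, -3) = -3
Root (MIN): min(-5, -3) = -5

-5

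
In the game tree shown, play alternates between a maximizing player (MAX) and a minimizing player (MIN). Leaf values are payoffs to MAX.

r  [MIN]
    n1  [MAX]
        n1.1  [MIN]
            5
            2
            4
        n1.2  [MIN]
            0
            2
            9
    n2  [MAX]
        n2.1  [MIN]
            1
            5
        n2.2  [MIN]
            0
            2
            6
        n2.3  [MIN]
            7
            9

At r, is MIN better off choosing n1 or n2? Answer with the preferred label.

n1

n1.1 (MIN): min(5, 2, 4) = 2
n1.2 (MIN): min(0, 2, 9) = 0
n1 (MAX): max(2, 0) = 2
n2.1 (MIN): min(1, 5) = 1
n2.2 (MIN): min(0, 2, 6) = 0
n2.3 (MIN): min(7, 9) = 7
n2 (MAX): max(1, 0, 7) = 7
MIN prefers the lower value; n1=2, n2=7. n1 is better since 2 < 7.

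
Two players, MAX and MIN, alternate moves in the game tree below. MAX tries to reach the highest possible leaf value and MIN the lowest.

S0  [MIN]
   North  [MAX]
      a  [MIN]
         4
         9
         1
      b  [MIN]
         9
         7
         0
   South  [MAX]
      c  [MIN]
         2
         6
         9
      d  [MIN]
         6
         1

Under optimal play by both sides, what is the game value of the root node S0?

a (MIN): min(4, 9, 1) = 1
b (MIN): min(9, 7, 0) = 0
North (MAX): max(1, 0) = 1
c (MIN): min(2, 6, 9) = 2
d (MIN): min(6, 1) = 1
South (MAX): max(2, 1) = 2
S0 (MIN): min(1, 2) = 1

1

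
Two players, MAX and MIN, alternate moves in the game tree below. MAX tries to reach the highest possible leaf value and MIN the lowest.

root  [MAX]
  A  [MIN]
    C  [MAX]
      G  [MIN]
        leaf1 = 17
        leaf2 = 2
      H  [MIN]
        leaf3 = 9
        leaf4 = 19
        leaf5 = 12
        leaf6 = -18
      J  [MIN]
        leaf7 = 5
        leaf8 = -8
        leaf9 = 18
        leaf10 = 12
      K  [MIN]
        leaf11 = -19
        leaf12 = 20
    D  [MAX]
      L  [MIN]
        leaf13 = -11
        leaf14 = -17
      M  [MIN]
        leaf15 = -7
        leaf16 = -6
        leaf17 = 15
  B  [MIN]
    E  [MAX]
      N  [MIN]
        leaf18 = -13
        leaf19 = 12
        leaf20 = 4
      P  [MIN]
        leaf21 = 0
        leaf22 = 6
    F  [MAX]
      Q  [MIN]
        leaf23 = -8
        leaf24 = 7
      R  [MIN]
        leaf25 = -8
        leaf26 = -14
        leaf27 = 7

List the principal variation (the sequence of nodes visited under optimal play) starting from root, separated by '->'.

G (MIN): min(17, 2) = 2
H (MIN): min(9, 19, 12, -18) = -18
J (MIN): min(5, -8, 18, 12) = -8
K (MIN): min(-19, 20) = -19
C (MAX): max(2, -18, -8, -19) = 2
L (MIN): min(-11, -17) = -17
M (MIN): min(-7, -6, 15) = -7
D (MAX): max(-17, -7) = -7
A (MIN): min(2, -7) = -7
N (MIN): min(-13, 12, 4) = -13
P (MIN): min(0, 6) = 0
E (MAX): max(-13, 0) = 0
Q (MIN): min(-8, 7) = -8
R (MIN): min(-8, -14, 7) = -14
F (MAX): max(-8, -14) = -8
B (MIN): min(0, -8) = -8
root (MAX): max(-7, -8) = -7
At root, MAX picks A (highest: -7).
At A, MIN picks D (lowest: -7).
At D, MAX picks M (highest: -7).
At M, MIN picks leaf15 (lowest: -7).
Terminal value -7.

root -> A -> D -> M -> leaf15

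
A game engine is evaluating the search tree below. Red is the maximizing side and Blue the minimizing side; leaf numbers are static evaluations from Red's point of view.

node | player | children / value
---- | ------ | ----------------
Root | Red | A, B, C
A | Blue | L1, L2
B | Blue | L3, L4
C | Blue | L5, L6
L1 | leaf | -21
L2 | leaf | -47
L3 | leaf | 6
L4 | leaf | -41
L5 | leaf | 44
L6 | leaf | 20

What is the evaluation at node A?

A (Blue): min(-21, -47) = -47

-47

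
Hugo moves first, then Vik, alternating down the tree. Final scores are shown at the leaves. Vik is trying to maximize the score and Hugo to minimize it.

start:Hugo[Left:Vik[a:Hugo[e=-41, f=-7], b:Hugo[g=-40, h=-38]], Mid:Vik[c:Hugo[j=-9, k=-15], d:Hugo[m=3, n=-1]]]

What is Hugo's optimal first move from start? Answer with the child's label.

Left

a (Hugo): min(-41, -7) = -41
b (Hugo): min(-40, -38) = -40
Left (Vik): max(-41, -40) = -40
c (Hugo): min(-9, -15) = -15
d (Hugo): min(3, -1) = -1
Mid (Vik): max(-15, -1) = -1
start (Hugo): min(-40, -1) = -40
Hugo at start wants the lowest of {Left=-40, Mid=-1}, so chooses Left.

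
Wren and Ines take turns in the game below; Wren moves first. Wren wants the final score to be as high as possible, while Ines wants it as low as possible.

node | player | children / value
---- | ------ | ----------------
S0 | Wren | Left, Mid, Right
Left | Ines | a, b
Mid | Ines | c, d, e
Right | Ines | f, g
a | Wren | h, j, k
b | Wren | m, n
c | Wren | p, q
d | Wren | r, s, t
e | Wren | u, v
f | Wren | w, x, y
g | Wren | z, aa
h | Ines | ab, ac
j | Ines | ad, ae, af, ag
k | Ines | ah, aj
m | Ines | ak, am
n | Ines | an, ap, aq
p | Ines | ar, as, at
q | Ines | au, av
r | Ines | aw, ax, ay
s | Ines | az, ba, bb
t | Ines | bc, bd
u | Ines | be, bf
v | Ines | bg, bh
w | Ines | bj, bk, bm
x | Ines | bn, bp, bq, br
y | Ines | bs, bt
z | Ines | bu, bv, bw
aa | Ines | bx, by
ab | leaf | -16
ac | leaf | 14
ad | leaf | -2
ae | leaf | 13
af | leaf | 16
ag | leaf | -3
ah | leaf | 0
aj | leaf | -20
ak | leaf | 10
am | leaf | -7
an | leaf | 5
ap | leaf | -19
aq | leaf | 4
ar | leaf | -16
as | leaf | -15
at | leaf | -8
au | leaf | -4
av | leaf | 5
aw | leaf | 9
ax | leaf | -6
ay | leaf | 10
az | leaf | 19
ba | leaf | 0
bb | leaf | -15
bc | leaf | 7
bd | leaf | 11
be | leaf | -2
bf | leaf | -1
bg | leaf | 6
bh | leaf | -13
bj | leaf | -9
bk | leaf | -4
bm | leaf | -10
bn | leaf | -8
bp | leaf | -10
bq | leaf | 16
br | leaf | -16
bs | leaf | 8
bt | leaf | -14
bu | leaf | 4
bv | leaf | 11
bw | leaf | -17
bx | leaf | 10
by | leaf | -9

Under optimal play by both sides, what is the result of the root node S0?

-4

h (Ines): min(-16, 14) = -16
j (Ines): min(-2, 13, 16, -3) = -3
k (Ines): min(0, -20) = -20
a (Wren): max(-16, -3, -20) = -3
m (Ines): min(10, -7) = -7
n (Ines): min(5, -19, 4) = -19
b (Wren): max(-7, -19) = -7
Left (Ines): min(-3, -7) = -7
p (Ines): min(-16, -15, -8) = -16
q (Ines): min(-4, 5) = -4
c (Wren): max(-16, -4) = -4
r (Ines): min(9, -6, 10) = -6
s (Ines): min(19, 0, -15) = -15
t (Ines): min(7, 11) = 7
d (Wren): max(-6, -15, 7) = 7
u (Ines): min(-2, -1) = -2
v (Ines): min(6, -13) = -13
e (Wren): max(-2, -13) = -2
Mid (Ines): min(-4, 7, -2) = -4
w (Ines): min(-9, -4, -10) = -10
x (Ines): min(-8, -10, 16, -16) = -16
y (Ines): min(8, -14) = -14
f (Wren): max(-10, -16, -14) = -10
z (Ines): min(4, 11, -17) = -17
aa (Ines): min(10, -9) = -9
g (Wren): max(-17, -9) = -9
Right (Ines): min(-10, -9) = -10
S0 (Wren): max(-7, -4, -10) = -4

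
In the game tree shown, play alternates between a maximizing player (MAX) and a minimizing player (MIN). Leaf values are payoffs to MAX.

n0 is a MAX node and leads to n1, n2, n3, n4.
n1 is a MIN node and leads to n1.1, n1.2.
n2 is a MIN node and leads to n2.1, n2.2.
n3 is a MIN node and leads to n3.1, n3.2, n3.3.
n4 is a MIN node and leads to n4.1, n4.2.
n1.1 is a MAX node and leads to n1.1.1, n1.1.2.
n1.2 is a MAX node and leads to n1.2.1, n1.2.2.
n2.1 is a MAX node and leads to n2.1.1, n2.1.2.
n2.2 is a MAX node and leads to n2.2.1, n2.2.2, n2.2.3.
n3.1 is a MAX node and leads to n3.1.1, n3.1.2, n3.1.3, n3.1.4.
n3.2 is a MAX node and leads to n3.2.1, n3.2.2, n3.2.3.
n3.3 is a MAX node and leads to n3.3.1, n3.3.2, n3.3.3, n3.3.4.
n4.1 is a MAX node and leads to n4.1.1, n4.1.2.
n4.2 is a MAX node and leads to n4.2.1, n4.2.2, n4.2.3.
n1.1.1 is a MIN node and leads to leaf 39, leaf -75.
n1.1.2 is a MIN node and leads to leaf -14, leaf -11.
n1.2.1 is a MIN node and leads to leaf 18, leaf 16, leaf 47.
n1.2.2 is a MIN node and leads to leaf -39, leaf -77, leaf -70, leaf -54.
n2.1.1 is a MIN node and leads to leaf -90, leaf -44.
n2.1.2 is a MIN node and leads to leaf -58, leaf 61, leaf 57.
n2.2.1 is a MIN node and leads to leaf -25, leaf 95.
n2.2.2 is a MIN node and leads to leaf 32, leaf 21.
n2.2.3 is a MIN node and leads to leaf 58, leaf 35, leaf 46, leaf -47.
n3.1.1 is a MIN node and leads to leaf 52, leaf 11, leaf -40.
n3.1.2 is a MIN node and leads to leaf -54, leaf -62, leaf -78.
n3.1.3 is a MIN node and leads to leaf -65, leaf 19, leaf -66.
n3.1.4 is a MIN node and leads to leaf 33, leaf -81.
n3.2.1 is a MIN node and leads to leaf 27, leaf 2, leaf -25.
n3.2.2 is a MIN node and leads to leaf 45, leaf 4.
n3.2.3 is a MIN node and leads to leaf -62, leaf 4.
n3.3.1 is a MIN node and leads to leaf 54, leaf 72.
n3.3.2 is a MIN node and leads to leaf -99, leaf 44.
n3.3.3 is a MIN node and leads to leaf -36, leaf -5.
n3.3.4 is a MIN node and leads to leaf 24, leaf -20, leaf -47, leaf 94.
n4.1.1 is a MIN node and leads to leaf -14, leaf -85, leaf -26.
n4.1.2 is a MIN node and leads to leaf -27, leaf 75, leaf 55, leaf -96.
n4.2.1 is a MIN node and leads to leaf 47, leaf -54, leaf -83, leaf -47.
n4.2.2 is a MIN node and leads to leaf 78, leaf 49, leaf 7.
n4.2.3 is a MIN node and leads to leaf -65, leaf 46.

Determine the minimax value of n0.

-14

n1.1.1 (MIN): min(39, -75) = -75
n1.1.2 (MIN): min(-14, -11) = -14
n1.1 (MAX): max(-75, -14) = -14
n1.2.1 (MIN): min(18, 16, 47) = 16
n1.2.2 (MIN): min(-39, -77, -70, -54) = -77
n1.2 (MAX): max(16, -77) = 16
n1 (MIN): min(-14, 16) = -14
n2.1.1 (MIN): min(-90, -44) = -90
n2.1.2 (MIN): min(-58, 61, 57) = -58
n2.1 (MAX): max(-90, -58) = -58
n2.2.1 (MIN): min(-25, 95) = -25
n2.2.2 (MIN): min(32, 21) = 21
n2.2.3 (MIN): min(58, 35, 46, -47) = -47
n2.2 (MAX): max(-25, 21, -47) = 21
n2 (MIN): min(-58, 21) = -58
n3.1.1 (MIN): min(52, 11, -40) = -40
n3.1.2 (MIN): min(-54, -62, -78) = -78
n3.1.3 (MIN): min(-65, 19, -66) = -66
n3.1.4 (MIN): min(33, -81) = -81
n3.1 (MAX): max(-40, -78, -66, -81) = -40
n3.2.1 (MIN): min(27, 2, -25) = -25
n3.2.2 (MIN): min(45, 4) = 4
n3.2.3 (MIN): min(-62, 4) = -62
n3.2 (MAX): max(-25, 4, -62) = 4
n3.3.1 (MIN): min(54, 72) = 54
n3.3.2 (MIN): min(-99, 44) = -99
n3.3.3 (MIN): min(-36, -5) = -36
n3.3.4 (MIN): min(24, -20, -47, 94) = -47
n3.3 (MAX): max(54, -99, -36, -47) = 54
n3 (MIN): min(-40, 4, 54) = -40
n4.1.1 (MIN): min(-14, -85, -26) = -85
n4.1.2 (MIN): min(-27, 75, 55, -96) = -96
n4.1 (MAX): max(-85, -96) = -85
n4.2.1 (MIN): min(47, -54, -83, -47) = -83
n4.2.2 (MIN): min(78, 49, 7) = 7
n4.2.3 (MIN): min(-65, 46) = -65
n4.2 (MAX): max(-83, 7, -65) = 7
n4 (MIN): min(-85, 7) = -85
n0 (MAX): max(-14, -58, -40, -85) = -14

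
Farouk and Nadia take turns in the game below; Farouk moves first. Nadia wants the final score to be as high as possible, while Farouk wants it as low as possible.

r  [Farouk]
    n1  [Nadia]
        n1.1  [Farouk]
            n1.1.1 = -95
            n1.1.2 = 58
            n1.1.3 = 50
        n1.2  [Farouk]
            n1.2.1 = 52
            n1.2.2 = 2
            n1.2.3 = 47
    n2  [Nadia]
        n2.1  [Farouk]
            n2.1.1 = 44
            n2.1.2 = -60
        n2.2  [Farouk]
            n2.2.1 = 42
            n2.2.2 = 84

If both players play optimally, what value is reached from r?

n1.1 (Farouk): min(-95, 58, 50) = -95
n1.2 (Farouk): min(52, 2, 47) = 2
n1 (Nadia): max(-95, 2) = 2
n2.1 (Farouk): min(44, -60) = -60
n2.2 (Farouk): min(42, 84) = 42
n2 (Nadia): max(-60, 42) = 42
r (Farouk): min(2, 42) = 2

2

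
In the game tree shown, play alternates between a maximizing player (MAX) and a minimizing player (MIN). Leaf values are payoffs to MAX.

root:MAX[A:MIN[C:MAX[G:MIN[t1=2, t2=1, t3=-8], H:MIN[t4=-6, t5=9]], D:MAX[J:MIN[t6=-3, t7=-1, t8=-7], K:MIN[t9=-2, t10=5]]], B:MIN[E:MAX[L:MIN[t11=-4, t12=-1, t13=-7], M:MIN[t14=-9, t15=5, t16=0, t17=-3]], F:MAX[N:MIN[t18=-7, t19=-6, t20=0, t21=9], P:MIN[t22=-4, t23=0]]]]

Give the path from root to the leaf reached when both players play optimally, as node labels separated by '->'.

G (MIN): min(2, 1, -8) = -8
H (MIN): min(-6, 9) = -6
C (MAX): max(-8, -6) = -6
J (MIN): min(-3, -1, -7) = -7
K (MIN): min(-2, 5) = -2
D (MAX): max(-7, -2) = -2
A (MIN): min(-6, -2) = -6
L (MIN): min(-4, -1, -7) = -7
M (MIN): min(-9, 5, 0, -3) = -9
E (MAX): max(-7, -9) = -7
N (MIN): min(-7, -6, 0, 9) = -7
P (MIN): min(-4, 0) = -4
F (MAX): max(-7, -4) = -4
B (MIN): min(-7, -4) = -7
root (MAX): max(-6, -7) = -6
At root, MAX picks A (highest: -6).
At A, MIN picks C (lowest: -6).
At C, MAX picks H (highest: -6).
At H, MIN picks t4 (lowest: -6).
Terminal value -6.

root -> A -> C -> H -> t4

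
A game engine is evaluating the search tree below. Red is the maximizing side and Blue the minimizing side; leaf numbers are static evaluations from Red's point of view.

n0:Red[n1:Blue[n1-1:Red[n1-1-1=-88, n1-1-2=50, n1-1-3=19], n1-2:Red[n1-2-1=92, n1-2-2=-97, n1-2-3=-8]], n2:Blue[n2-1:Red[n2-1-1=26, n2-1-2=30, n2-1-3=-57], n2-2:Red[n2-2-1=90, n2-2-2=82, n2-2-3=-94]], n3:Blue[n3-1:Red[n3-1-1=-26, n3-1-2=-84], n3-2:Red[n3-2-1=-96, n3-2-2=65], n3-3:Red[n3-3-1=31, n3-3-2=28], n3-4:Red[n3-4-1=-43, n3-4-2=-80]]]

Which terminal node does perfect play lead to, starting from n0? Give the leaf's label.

n1-1-2

n1-1 (Red): max(-88, 50, 19) = 50
n1-2 (Red): max(92, -97, -8) = 92
n1 (Blue): min(50, 92) = 50
n2-1 (Red): max(26, 30, -57) = 30
n2-2 (Red): max(90, 82, -94) = 90
n2 (Blue): min(30, 90) = 30
n3-1 (Red): max(-26, -84) = -26
n3-2 (Red): max(-96, 65) = 65
n3-3 (Red): max(31, 28) = 31
n3-4 (Red): max(-43, -80) = -43
n3 (Blue): min(-26, 65, 31, -43) = -43
n0 (Red): max(50, 30, -43) = 50
At n0, Red picks n1 (highest: 50).
At n1, Blue picks n1-1 (lowest: 50).
At n1-1, Red picks n1-1-2 (highest: 50).
Terminal value 50.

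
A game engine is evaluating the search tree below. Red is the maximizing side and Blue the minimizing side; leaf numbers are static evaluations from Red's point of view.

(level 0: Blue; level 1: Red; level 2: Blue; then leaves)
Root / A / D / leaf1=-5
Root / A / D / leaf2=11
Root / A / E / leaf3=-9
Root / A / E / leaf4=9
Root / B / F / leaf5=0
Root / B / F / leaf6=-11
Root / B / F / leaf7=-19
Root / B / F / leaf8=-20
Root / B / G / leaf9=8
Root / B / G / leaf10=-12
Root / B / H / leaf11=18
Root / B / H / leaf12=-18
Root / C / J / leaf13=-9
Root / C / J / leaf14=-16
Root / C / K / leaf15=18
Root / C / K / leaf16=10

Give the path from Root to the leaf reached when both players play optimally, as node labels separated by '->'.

D (Blue): min(-5, 11) = -5
E (Blue): min(-9, 9) = -9
A (Red): max(-5, -9) = -5
F (Blue): min(0, -11, -19, -20) = -20
G (Blue): min(8, -12) = -12
H (Blue): min(18, -18) = -18
B (Red): max(-20, -12, -18) = -12
J (Blue): min(-9, -16) = -16
K (Blue): min(18, 10) = 10
C (Red): max(-16, 10) = 10
Root (Blue): min(-5, -12, 10) = -12
At Root, Blue picks B (lowest: -12).
At B, Red picks G (highest: -12).
At G, Blue picks leaf10 (lowest: -12).
Terminal value -12.

Root -> B -> G -> leaf10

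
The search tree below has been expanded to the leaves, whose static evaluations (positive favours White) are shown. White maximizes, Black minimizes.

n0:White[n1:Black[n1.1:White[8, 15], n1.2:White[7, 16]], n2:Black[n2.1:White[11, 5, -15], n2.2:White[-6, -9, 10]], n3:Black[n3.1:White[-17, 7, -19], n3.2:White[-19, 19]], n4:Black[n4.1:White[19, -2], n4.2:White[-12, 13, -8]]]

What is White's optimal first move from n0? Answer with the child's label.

n1

n1.1 (White): max(8, 15) = 15
n1.2 (White): max(7, 16) = 16
n1 (Black): min(15, 16) = 15
n2.1 (White): max(11, 5, -15) = 11
n2.2 (White): max(-6, -9, 10) = 10
n2 (Black): min(11, 10) = 10
n3.1 (White): max(-17, 7, -19) = 7
n3.2 (White): max(-19, 19) = 19
n3 (Black): min(7, 19) = 7
n4.1 (White): max(19, -2) = 19
n4.2 (White): max(-12, 13, -8) = 13
n4 (Black): min(19, 13) = 13
n0 (White): max(15, 10, 7, 13) = 15
White at n0 wants the highest of {n1=15, n2=10, n3=7, n4=13}, so chooses n1.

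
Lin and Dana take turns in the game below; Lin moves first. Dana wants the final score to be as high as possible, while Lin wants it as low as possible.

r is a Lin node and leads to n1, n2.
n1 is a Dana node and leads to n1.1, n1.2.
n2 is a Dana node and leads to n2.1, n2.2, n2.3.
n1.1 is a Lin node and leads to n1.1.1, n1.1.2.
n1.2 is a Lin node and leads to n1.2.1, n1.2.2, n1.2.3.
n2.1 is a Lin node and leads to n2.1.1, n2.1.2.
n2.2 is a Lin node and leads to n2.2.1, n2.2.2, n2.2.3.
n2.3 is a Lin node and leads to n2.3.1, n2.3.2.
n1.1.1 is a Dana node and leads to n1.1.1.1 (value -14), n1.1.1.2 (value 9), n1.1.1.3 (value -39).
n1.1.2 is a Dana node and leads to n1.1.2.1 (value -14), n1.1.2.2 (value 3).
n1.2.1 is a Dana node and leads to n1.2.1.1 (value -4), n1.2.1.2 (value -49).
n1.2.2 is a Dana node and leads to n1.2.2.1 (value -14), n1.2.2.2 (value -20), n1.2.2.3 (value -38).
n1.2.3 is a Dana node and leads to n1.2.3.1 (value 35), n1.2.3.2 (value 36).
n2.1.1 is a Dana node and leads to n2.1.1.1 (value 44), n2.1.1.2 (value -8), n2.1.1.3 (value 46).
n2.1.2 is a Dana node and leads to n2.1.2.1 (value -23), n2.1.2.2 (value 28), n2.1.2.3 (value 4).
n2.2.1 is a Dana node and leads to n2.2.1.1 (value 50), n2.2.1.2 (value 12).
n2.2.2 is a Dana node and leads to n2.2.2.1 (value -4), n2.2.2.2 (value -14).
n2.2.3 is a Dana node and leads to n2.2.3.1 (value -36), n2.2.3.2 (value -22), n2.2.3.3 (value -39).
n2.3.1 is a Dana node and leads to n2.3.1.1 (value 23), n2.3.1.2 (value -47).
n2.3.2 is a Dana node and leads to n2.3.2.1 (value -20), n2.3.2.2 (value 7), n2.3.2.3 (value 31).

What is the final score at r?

3

n1.1.1 (Dana): max(-14, 9, -39) = 9
n1.1.2 (Dana): max(-14, 3) = 3
n1.1 (Lin): min(9, 3) = 3
n1.2.1 (Dana): max(-4, -49) = -4
n1.2.2 (Dana): max(-14, -20, -38) = -14
n1.2.3 (Dana): max(35, 36) = 36
n1.2 (Lin): min(-4, -14, 36) = -14
n1 (Dana): max(3, -14) = 3
n2.1.1 (Dana): max(44, -8, 46) = 46
n2.1.2 (Dana): max(-23, 28, 4) = 28
n2.1 (Lin): min(46, 28) = 28
n2.2.1 (Dana): max(50, 12) = 50
n2.2.2 (Dana): max(-4, -14) = -4
n2.2.3 (Dana): max(-36, -22, -39) = -22
n2.2 (Lin): min(50, -4, -22) = -22
n2.3.1 (Dana): max(23, -47) = 23
n2.3.2 (Dana): max(-20, 7, 31) = 31
n2.3 (Lin): min(23, 31) = 23
n2 (Dana): max(28, -22, 23) = 28
r (Lin): min(3, 28) = 3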